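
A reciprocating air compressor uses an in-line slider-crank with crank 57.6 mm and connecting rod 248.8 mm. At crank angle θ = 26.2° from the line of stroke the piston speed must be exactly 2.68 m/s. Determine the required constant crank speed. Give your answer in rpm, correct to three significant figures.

833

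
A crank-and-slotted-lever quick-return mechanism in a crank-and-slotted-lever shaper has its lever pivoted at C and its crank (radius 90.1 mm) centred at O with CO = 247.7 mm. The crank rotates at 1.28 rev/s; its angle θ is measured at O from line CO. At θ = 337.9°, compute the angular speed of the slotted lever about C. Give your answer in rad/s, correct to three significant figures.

2.09

ω = 8.042 rad/s (from 1.28 rev/s).
Crank pin A relative to C: A = (d + r cosθ, r sinθ); lever angle φ = atan2(r sinθ, d + r cosθ).
Differentiating tanφ: φ̇ = rω(d cosθ + r)/(d² + r² + 2dr cosθ).
d² + r² + 2dr cosθ = |CA|² = 0.110829 m²;  d cosθ + r = +0.3196 m.
|ω_lever| = |0.0901·8.042·+0.3196| / 0.110829 = 2.0896 rad/s.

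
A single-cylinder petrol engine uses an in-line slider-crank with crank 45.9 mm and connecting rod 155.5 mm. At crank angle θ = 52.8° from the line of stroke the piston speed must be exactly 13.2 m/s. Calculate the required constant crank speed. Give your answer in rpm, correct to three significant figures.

2910

For an in-line slider-crank, |v_piston| = rω|sinθ|·[1 + r cosθ/√(L² − r² sin²θ)].
With r = 0.0459 m, L = 0.1555 m, θ = 52.8°: the bracketed kinematic factor |dx/dθ| = 0.043274 m.
ω = v/|dx/dθ| = 13.2/0.043274 = 305.04 rad/s.
N = 60ω/(2π) = 2912.9 rpm.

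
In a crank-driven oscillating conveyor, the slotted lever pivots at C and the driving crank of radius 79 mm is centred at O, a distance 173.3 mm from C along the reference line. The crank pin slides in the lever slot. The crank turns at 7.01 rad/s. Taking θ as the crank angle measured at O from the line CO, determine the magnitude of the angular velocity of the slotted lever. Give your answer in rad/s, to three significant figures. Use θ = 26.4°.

2.13

ω = 7.01 rad/s
Crank pin A relative to C: A = (d + r cosθ, r sinθ); lever angle φ = atan2(r sinθ, d + r cosθ).
Differentiating tanφ: φ̇ = rω(d cosθ + r)/(d² + r² + 2dr cosθ).
d² + r² + 2dr cosθ = |CA|² = 0.0607997 m²;  d cosθ + r = +0.23423 m.
|ω_lever| = |0.079·7.01·+0.23423| / 0.0607997 = 2.1334 rad/s.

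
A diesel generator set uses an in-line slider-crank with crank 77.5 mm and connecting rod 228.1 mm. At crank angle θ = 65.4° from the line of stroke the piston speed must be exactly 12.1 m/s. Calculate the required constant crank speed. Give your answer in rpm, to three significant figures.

For an in-line slider-crank, |v_piston| = rω|sinθ|·[1 + r cosθ/√(L² − r² sin²θ)].
With r = 0.0775 m, L = 0.2281 m, θ = 65.4°: the bracketed kinematic factor |dx/dθ| = 0.080945 m.
ω = v/|dx/dθ| = 12.1/0.080945 = 149.48 rad/s.
N = 60ω/(2π) = 1427.5 rpm.

1430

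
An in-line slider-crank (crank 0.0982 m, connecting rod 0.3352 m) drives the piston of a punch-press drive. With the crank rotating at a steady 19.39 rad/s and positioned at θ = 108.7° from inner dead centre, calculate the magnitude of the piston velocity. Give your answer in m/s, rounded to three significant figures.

ω = 19.39 rad/s
For an in-line slider-crank, x = r cosθ + √(L² − r² sin²θ), so v = −rω sinθ·[1 + r cosθ/√(L² − r² sin²θ)].
With r = 0.0982 m, L = 0.3352 m, θ = 108.7°: √(L² − r² sin²θ) = 0.32204 m.
v = −0.0982·19.39·0.94721·[1 + 0.0982·-0.32061/0.32204] = -1.6273 m/s.
|v| = 1.6273 m/s.

1.63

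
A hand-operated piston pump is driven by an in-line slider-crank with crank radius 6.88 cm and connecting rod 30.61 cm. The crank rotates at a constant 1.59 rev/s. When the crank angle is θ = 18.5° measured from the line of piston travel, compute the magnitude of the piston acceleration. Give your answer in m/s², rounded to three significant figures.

7.75

ω = 2π·1.59 = 9.99 rad/s
x(θ) = r cosθ + √(L² − r² sin²θ); with ω constant, a = ω²·d²x/dθ².
d²x/dθ² = −r cosθ − r²(cos2θ)/√u − r⁴ sin²2θ/(4u^{3/2}),  u = L² − r² sin²θ = 0.0932206 m².
Substituting r = 0.0688 m, L = 0.3061 m, θ = 18.5°: d²x/dθ² = -0.077697 m.
a = ω²·d²x/dθ² = (9.99)²·(-0.077697) = -7.7546 m/s²;  |a| = 7.7546 m/s².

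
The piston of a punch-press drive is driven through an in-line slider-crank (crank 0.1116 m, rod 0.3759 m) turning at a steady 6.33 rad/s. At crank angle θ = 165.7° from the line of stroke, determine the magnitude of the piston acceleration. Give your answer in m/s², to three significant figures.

ω = 6.33 rad/s
x(θ) = r cosθ + √(L² − r² sin²θ); with ω constant, a = ω²·d²x/dθ².
d²x/dθ² = −r cosθ − r²(cos2θ)/√u − r⁴ sin²2θ/(4u^{3/2}),  u = L² − r² sin²θ = 0.140541 m².
Substituting r = 0.1116 m, L = 0.3759 m, θ = 165.7°: d²x/dθ² = +0.078805 m.
a = ω²·d²x/dθ² = (6.33)²·(+0.078805) = +3.1576 m/s²;  |a| = 3.1576 m/s².

3.16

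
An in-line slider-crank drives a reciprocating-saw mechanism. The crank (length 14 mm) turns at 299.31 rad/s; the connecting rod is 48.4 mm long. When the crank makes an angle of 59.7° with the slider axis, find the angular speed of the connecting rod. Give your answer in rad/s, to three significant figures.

ω = 299.3 rad/s
The rod makes angle φ with the slider axis where L sinφ = r sinθ; differentiating, L cosφ·φ̇ = r ω cosθ.
L cosφ = √(L² − r² sin²θ) = 0.046866 m.
|ω_rod| = r ω |cosθ| / √(L² − r² sin²θ) = 0.014·299.3·0.50453/0.046866 = 45.11 rad/s.

45.1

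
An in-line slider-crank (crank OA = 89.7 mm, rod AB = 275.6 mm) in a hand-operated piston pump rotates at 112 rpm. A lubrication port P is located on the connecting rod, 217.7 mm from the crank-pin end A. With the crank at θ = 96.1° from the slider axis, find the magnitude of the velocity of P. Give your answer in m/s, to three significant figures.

1.02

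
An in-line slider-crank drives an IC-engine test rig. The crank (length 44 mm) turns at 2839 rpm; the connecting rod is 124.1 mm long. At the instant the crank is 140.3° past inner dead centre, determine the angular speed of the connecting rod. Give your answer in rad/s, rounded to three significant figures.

83.3

ω = 297.3 rad/s (converted from 2839 rpm).
The rod makes angle φ with the slider axis where L sinφ = r sinθ; differentiating, L cosφ·φ̇ = r ω cosθ.
L cosφ = √(L² − r² sin²θ) = 0.12088 m.
|ω_rod| = r ω |cosθ| / √(L² − r² sin²θ) = 0.044·297.3·0.76940/0.12088 = 83.265 rad/s.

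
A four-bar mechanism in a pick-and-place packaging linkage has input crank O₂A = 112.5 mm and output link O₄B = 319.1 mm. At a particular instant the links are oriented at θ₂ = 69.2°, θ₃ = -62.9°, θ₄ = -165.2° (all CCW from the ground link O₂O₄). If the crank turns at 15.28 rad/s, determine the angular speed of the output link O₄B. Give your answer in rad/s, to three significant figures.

ω₂ = 15.28 rad/s
Differentiating the loop-closure r₂e^{iθ₂}+r₃e^{iθ₃}=r₁+r₄e^{iθ₄} gives r₂ω₂e^{iθ₂}+r₃ω₃e^{iθ₃}=r₄ω₄e^{iθ₄}.
Eliminating the other unknown: ω₄ = r₂ω₂ sin(θ₂−θ₃) / [r₄ sin(θ₄−θ₃)].
Numerator sine = +0.74198; denominator sine = -0.97705.
Result = 0.1125·15.28·(+0.74198) / (0.3191·(-0.97705)) = -4.0909 rad/s; magnitude 4.0909 rad/s.

4.09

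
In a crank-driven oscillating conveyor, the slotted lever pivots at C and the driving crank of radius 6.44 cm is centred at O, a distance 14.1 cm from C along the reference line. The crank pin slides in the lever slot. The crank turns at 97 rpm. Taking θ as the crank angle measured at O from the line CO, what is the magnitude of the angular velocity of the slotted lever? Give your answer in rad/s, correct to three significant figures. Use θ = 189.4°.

8.00

ω = 10.16 rad/s (from 97 rpm).
Crank pin A relative to C: A = (d + r cosθ, r sinθ); lever angle φ = atan2(r sinθ, d + r cosθ).
Differentiating tanφ: φ̇ = rω(d cosθ + r)/(d² + r² + 2dr cosθ).
d² + r² + 2dr cosθ = |CA|² = 0.00611142 m²;  d cosθ + r = -0.074707 m.
|ω_lever| = |0.0644·10.16·-0.074707| / 0.00611142 = 7.9966 rad/s.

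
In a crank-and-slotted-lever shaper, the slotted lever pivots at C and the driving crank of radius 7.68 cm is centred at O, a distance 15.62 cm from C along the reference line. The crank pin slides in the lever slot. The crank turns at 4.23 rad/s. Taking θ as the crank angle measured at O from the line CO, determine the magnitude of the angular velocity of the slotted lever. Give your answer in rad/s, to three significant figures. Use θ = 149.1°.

ω = 4.23 rad/s
Crank pin A relative to C: A = (d + r cosθ, r sinθ); lever angle φ = atan2(r sinθ, d + r cosθ).
Differentiating tanφ: φ̇ = rω(d cosθ + r)/(d² + r² + 2dr cosθ).
d² + r² + 2dr cosθ = |CA|² = 0.00970971 m²;  d cosθ + r = -0.05723 m.
|ω_lever| = |0.0768·4.23·-0.05723| / 0.00970971 = 1.9148 rad/s.

1.91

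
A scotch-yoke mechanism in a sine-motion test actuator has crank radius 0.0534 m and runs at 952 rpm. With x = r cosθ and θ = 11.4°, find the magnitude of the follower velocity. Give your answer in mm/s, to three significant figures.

1050

ω = 99.69 rad/s (from 952 rpm).
x = r cosθ ⇒ ẋ = −rω sinθ.
|v| = rω|sinθ| = 0.0534·99.69·|sin 11.4°| = 1.0523 m/s = 1052.3 mm/s.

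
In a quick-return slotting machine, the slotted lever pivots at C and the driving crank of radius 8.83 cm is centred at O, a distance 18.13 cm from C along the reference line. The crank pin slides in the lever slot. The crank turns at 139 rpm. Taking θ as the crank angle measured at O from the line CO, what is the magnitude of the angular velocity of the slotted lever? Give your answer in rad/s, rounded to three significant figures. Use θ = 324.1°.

4.54

ω = 14.56 rad/s (from 139 rpm).
Crank pin A relative to C: A = (d + r cosθ, r sinθ); lever angle φ = atan2(r sinθ, d + r cosθ).
Differentiating tanφ: φ̇ = rω(d cosθ + r)/(d² + r² + 2dr cosθ).
d² + r² + 2dr cosθ = |CA|² = 0.0666022 m²;  d cosθ + r = +0.23516 m.
|ω_lever| = |0.0883·14.56·+0.23516| / 0.0666022 = 4.5382 rad/s.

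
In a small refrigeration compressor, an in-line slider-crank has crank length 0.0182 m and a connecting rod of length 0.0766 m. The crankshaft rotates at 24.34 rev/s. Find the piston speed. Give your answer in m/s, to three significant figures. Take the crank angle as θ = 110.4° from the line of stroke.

ω = 2π·24.3 = 152.9 rad/s
For an in-line slider-crank, x = r cosθ + √(L² − r² sin²θ), so v = −rω sinθ·[1 + r cosθ/√(L² − r² sin²θ)].
With r = 0.0182 m, L = 0.0766 m, θ = 110.4°: √(L² − r² sin²θ) = 0.074676 m.
v = −0.0182·152.9·0.93728·[1 + 0.0182·-0.34857/0.074676] = -2.3872 m/s.
|v| = 2.3872 m/s.

2.39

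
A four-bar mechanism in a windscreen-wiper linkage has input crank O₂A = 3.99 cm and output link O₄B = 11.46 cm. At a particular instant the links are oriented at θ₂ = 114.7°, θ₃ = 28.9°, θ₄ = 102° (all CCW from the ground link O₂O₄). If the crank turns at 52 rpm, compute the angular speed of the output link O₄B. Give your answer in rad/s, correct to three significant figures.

ω₂ = 5.445 rad/s (from 52 rpm).
Differentiating the loop-closure r₂e^{iθ₂}+r₃e^{iθ₃}=r₁+r₄e^{iθ₄} gives r₂ω₂e^{iθ₂}+r₃ω₃e^{iθ₃}=r₄ω₄e^{iθ₄}.
Eliminating the other unknown: ω₄ = r₂ω₂ sin(θ₂−θ₃) / [r₄ sin(θ₄−θ₃)].
Numerator sine = +0.99731; denominator sine = +0.95681.
Result = 0.0399·5.445·(+0.99731) / (0.1146·(+0.95681)) = +1.9762 rad/s; magnitude 1.9762 rad/s.

1.98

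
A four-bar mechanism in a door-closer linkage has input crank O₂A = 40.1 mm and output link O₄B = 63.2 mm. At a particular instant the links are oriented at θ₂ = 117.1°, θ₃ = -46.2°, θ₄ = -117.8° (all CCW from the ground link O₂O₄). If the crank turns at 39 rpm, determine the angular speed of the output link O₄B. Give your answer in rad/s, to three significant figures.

ω₂ = 4.084 rad/s (from 39 rpm).
Differentiating the loop-closure r₂e^{iθ₂}+r₃e^{iθ₃}=r₁+r₄e^{iθ₄} gives r₂ω₂e^{iθ₂}+r₃ω₃e^{iθ₃}=r₄ω₄e^{iθ₄}.
Eliminating the other unknown: ω₄ = r₂ω₂ sin(θ₂−θ₃) / [r₄ sin(θ₄−θ₃)].
Numerator sine = +0.28736; denominator sine = -0.94888.
Result = 0.0401·4.084·(+0.28736) / (0.0632·(-0.94888)) = -0.78476 rad/s; magnitude 0.78476 rad/s.

0.785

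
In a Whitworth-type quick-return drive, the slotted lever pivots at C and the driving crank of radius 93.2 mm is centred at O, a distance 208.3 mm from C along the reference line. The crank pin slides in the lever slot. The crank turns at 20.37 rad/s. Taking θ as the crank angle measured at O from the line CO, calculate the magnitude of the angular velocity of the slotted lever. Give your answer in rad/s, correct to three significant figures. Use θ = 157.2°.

11.5

ω = 20.37 rad/s
Crank pin A relative to C: A = (d + r cosθ, r sinθ); lever angle φ = atan2(r sinθ, d + r cosθ).
Differentiating tanφ: φ̇ = rω(d cosθ + r)/(d² + r² + 2dr cosθ).
d² + r² + 2dr cosθ = |CA|² = 0.0162818 m²;  d cosθ + r = -0.098824 m.
|ω_lever| = |0.0932·20.37·-0.098824| / 0.0162818 = 11.523 rad/s.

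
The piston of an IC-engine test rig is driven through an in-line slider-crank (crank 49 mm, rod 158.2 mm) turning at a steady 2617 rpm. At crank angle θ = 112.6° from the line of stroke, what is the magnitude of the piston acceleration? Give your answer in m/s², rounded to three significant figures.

2240

ω = 2π·2617/60 = 274.1 rad/s
x(θ) = r cosθ + √(L² − r² sin²θ); with ω constant, a = ω²·d²x/dθ².
d²x/dθ² = −r cosθ − r²(cos2θ)/√u − r⁴ sin²2θ/(4u^{3/2}),  u = L² − r² sin²θ = 0.0229808 m².
Substituting r = 0.049 m, L = 0.1582 m, θ = 112.6°: d²x/dθ² = +0.029782 m.
a = ω²·d²x/dθ² = (274.1)²·(+0.029782) = +2236.8 m/s²;  |a| = 2236.8 m/s².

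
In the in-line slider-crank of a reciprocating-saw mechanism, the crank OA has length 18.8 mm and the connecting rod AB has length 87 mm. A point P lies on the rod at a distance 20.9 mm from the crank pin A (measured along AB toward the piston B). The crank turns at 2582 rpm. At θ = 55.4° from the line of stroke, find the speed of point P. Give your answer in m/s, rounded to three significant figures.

ω = 270.4 rad/s.  Crank-pin speed |V_A| = rω = 5.0833 m/s, perpendicular to OA.
Rod angle: sinφ = −(r/L) sinθ ⇒ φ = -10.246°; ω_rod = −rω cosθ/√(L²−r²sin²θ) = -33.716 rad/s.
V_P = V_A + ω_rod × AP, with AP = 0.0209 m along the rod.
Components: V_Px = −rω sinθ − a·ω_rod·sinφ = -4.3096 m/s;  V_Py = rω cosθ + a·ω_rod·cosφ = +2.1931 m/s.
|V_P| = √(V_Px² + V_Py²) = 4.8355 m/s.

4.84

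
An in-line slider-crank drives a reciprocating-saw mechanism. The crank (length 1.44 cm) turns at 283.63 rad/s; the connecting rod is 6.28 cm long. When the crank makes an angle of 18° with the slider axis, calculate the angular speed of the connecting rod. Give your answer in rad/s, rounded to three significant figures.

62.0

ω = 283.6 rad/s
The rod makes angle φ with the slider axis where L sinφ = r sinθ; differentiating, L cosφ·φ̇ = r ω cosθ.
L cosφ = √(L² − r² sin²θ) = 0.062642 m.
|ω_rod| = r ω |cosθ| / √(L² − r² sin²θ) = 0.0144·283.6·0.95106/0.062642 = 62.009 rad/s.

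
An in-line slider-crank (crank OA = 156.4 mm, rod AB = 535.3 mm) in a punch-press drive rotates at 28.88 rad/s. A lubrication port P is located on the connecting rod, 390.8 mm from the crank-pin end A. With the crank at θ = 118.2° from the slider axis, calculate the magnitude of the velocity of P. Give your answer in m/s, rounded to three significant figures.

3.61

ω = 28.88 rad/s.  Crank-pin speed |V_A| = rω = 4.5168 m/s, perpendicular to OA.
Rod angle: sinφ = −(r/L) sinθ ⇒ φ = -14.921°; ω_rod = −rω cosθ/√(L²−r²sin²θ) = +4.1265 rad/s.
V_P = V_A + ω_rod × AP, with AP = 0.3908 m along the rod.
Components: V_Px = −rω sinθ − a·ω_rod·sinφ = -3.5655 m/s;  V_Py = rω cosθ + a·ω_rod·cosφ = -0.57617 m/s.
|V_P| = √(V_Px² + V_Py²) = 3.6117 m/s.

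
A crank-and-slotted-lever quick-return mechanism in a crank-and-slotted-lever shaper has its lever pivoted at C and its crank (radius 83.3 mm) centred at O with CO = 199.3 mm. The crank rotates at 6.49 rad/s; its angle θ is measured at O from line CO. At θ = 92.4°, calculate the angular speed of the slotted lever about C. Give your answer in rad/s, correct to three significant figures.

ω = 6.49 rad/s
Crank pin A relative to C: A = (d + r cosθ, r sinθ); lever angle φ = atan2(r sinθ, d + r cosθ).
Differentiating tanφ: φ̇ = rω(d cosθ + r)/(d² + r² + 2dr cosθ).
d² + r² + 2dr cosθ = |CA|² = 0.045269 m²;  d cosθ + r = +0.074954 m.
|ω_lever| = |0.0833·6.49·+0.074954| / 0.045269 = 0.89513 rad/s.

0.895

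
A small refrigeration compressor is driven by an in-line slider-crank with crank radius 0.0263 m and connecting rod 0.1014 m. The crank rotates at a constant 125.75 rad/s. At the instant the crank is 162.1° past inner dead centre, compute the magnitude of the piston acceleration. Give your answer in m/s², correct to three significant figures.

307

ω = 125.8 rad/s
x(θ) = r cosθ + √(L² − r² sin²θ); with ω constant, a = ω²·d²x/dθ².
d²x/dθ² = −r cosθ − r²(cos2θ)/√u − r⁴ sin²2θ/(4u^{3/2}),  u = L² − r² sin²θ = 0.0102166 m².
Substituting r = 0.0263 m, L = 0.1014 m, θ = 162.1°: d²x/dθ² = +0.019437 m.
a = ω²·d²x/dθ² = (125.8)²·(+0.019437) = +307.36 m/s²;  |a| = 307.36 m/s².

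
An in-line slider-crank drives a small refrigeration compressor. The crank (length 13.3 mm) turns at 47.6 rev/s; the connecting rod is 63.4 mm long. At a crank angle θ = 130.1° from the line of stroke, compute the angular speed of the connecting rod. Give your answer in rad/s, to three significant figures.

40.9

ω = 299.1 rad/s (converted from 47.6 rev/s).
The rod makes angle φ with the slider axis where L sinφ = r sinθ; differentiating, L cosφ·φ̇ = r ω cosθ.
L cosφ = √(L² − r² sin²θ) = 0.062578 m.
|ω_rod| = r ω |cosθ| / √(L² − r² sin²θ) = 0.0133·299.1·0.64412/0.062578 = 40.943 rad/s.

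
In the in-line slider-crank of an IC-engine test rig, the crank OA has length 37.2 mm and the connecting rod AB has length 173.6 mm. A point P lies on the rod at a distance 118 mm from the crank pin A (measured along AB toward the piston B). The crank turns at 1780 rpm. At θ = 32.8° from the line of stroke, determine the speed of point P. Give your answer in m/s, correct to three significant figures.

ω = 186.4 rad/s.  Crank-pin speed |V_A| = rω = 6.9341 m/s, perpendicular to OA.
Rod angle: sinφ = −(r/L) sinθ ⇒ φ = -6.666°; ω_rod = −rω cosθ/√(L²−r²sin²θ) = -33.803 rad/s.
V_P = V_A + ω_rod × AP, with AP = 0.118 m along the rod.
Components: V_Px = −rω sinθ − a·ω_rod·sinφ = -4.2193 m/s;  V_Py = rω cosθ + a·ω_rod·cosφ = +1.8668 m/s.
|V_P| = √(V_Px² + V_Py²) = 4.6138 m/s.

4.61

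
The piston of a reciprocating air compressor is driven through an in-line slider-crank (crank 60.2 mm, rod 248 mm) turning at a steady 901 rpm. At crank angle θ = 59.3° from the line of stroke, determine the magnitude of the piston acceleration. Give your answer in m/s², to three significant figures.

212

ω = 2π·901/60 = 94.35 rad/s
x(θ) = r cosθ + √(L² − r² sin²θ); with ω constant, a = ω²·d²x/dθ².
d²x/dθ² = −r cosθ − r²(cos2θ)/√u − r⁴ sin²2θ/(4u^{3/2}),  u = L² − r² sin²θ = 0.0588246 m².
Substituting r = 0.0602 m, L = 0.248 m, θ = 59.3°: d²x/dθ² = -0.023759 m.
a = ω²·d²x/dθ² = (94.35)²·(-0.023759) = -211.52 m/s²;  |a| = 211.52 m/s².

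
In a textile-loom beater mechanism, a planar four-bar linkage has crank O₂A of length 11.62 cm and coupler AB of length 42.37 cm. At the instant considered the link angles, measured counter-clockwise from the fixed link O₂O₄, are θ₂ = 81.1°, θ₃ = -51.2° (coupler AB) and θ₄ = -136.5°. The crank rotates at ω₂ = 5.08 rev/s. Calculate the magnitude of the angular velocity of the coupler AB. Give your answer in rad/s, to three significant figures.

ω₂ = 31.92 rad/s (from 5.08 rev/s).
Differentiating the loop-closure r₂e^{iθ₂}+r₃e^{iθ₃}=r₁+r₄e^{iθ₄} gives r₂ω₂e^{iθ₂}+r₃ω₃e^{iθ₃}=r₄ω₄e^{iθ₄}.
Eliminating the other unknown: ω₃ = r₂ω₂ sin(θ₄−θ₂) / [r₃ sin(θ₃−θ₄)].
Numerator sine = +0.61015; denominator sine = +0.99664.
Result = 0.1162·31.92·(+0.61015) / (0.4237·(+0.99664)) = +5.359 rad/s; magnitude 5.359 rad/s.

5.36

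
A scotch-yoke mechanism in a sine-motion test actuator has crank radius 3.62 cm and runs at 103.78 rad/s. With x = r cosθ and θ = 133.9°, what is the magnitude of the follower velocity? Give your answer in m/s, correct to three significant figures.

ω = 103.8 rad/s
x = r cosθ ⇒ ẋ = −rω sinθ.
|v| = rω|sinθ| = 0.0362·103.8·|sin 133.9°| = 2.707 m/s.

2.71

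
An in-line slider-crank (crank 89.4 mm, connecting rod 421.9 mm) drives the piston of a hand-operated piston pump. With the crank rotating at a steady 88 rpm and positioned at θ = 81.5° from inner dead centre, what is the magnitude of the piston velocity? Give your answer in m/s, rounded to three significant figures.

ω = 2π·88/60 = 9.215 rad/s
For an in-line slider-crank, x = r cosθ + √(L² − r² sin²θ), so v = −rω sinθ·[1 + r cosθ/√(L² − r² sin²θ)].
With r = 0.0894 m, L = 0.4219 m, θ = 81.5°: √(L² − r² sin²θ) = 0.41253 m.
v = −0.0894·9.215·0.98902·[1 + 0.0894·0.14781/0.41253] = -0.8409 m/s.
|v| = 0.8409 m/s.

0.841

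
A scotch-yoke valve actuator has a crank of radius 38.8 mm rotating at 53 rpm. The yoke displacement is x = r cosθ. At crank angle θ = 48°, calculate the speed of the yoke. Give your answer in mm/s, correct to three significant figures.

160

ω = 5.55 rad/s (from 53 rpm).
x = r cosθ ⇒ ẋ = −rω sinθ.
|v| = rω|sinθ| = 0.0388·5.55·|sin 48°| = 0.16003 m/s = 160.03 mm/s.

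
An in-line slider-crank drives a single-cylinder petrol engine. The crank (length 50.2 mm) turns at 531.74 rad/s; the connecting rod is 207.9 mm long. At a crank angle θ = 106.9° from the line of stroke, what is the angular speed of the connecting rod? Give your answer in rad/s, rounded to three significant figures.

38.4

ω = 531.7 rad/s
The rod makes angle φ with the slider axis where L sinφ = r sinθ; differentiating, L cosφ·φ̇ = r ω cosθ.
L cosφ = √(L² − r² sin²θ) = 0.20228 m.
|ω_rod| = r ω |cosθ| / √(L² − r² sin²θ) = 0.0502·531.7·0.29070/0.20228 = 38.363 rad/s.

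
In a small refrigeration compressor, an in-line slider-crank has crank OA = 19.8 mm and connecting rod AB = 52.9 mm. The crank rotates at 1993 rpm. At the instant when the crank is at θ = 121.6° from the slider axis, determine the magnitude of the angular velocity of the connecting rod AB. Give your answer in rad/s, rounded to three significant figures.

43.2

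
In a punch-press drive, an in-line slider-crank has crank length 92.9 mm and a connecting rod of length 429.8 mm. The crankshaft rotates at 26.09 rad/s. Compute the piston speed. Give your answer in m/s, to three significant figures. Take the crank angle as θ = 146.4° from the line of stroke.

1.10

ω = 26.09 rad/s
For an in-line slider-crank, x = r cosθ + √(L² − r² sin²θ), so v = −rω sinθ·[1 + r cosθ/√(L² − r² sin²θ)].
With r = 0.0929 m, L = 0.4298 m, θ = 146.4°: √(L² − r² sin²θ) = 0.42671 m.
v = −0.0929·26.09·0.55339·[1 + 0.0929·-0.83292/0.42671] = -1.0981 m/s.
|v| = 1.0981 m/s.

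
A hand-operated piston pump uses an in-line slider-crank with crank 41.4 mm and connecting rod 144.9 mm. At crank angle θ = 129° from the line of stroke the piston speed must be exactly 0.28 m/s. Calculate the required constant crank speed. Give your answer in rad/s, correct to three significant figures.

For an in-line slider-crank, |v_piston| = rω|sinθ|·[1 + r cosθ/√(L² − r² sin²θ)].
With r = 0.0414 m, L = 0.1449 m, θ = 129°: the bracketed kinematic factor |dx/dθ| = 0.026241 m.
ω = v/|dx/dθ| = 0.28/0.026241 = 10.67 rad/s.

10.7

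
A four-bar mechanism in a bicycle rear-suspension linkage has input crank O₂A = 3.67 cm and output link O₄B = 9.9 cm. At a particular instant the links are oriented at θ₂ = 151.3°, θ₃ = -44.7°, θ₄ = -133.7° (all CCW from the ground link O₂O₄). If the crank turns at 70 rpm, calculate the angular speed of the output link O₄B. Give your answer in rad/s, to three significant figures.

ω₂ = 7.33 rad/s (from 70 rpm).
Differentiating the loop-closure r₂e^{iθ₂}+r₃e^{iθ₃}=r₁+r₄e^{iθ₄} gives r₂ω₂e^{iθ₂}+r₃ω₃e^{iθ₃}=r₄ω₄e^{iθ₄}.
Eliminating the other unknown: ω₄ = r₂ω₂ sin(θ₂−θ₃) / [r₄ sin(θ₄−θ₃)].
Numerator sine = -0.27564; denominator sine = -0.99985.
Result = 0.0367·7.33·(-0.27564) / (0.099·(-0.99985)) = +0.74914 rad/s; magnitude 0.74914 rad/s.

0.749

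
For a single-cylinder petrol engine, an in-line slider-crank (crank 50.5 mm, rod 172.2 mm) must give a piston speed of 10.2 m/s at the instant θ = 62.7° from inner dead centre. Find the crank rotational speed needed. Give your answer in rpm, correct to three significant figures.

For an in-line slider-crank, |v_piston| = rω|sinθ|·[1 + r cosθ/√(L² − r² sin²θ)].
With r = 0.0505 m, L = 0.1722 m, θ = 62.7°: the bracketed kinematic factor |dx/dθ| = 0.051127 m.
ω = v/|dx/dθ| = 10.2/0.051127 = 199.5 rad/s.
N = 60ω/(2π) = 1905.1 rpm.

1910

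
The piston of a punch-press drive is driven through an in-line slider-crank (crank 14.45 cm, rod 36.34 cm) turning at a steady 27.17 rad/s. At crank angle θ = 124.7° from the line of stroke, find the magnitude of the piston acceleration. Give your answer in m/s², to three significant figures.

ω = 27.17 rad/s
x(θ) = r cosθ + √(L² − r² sin²θ); with ω constant, a = ω²·d²x/dθ².
d²x/dθ² = −r cosθ − r²(cos2θ)/√u − r⁴ sin²2θ/(4u^{3/2}),  u = L² − r² sin²θ = 0.117946 m².
Substituting r = 0.1445 m, L = 0.3634 m, θ = 124.7°: d²x/dθ² = +0.10129 m.
a = ω²·d²x/dθ² = (27.17)²·(+0.10129) = +74.777 m/s²;  |a| = 74.777 m/s².

74.8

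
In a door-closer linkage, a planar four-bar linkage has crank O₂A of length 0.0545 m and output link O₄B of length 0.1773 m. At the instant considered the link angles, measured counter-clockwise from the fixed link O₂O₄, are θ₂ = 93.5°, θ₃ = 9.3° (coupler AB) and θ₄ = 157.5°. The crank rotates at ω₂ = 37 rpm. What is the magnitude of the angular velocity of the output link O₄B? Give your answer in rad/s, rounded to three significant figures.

2.25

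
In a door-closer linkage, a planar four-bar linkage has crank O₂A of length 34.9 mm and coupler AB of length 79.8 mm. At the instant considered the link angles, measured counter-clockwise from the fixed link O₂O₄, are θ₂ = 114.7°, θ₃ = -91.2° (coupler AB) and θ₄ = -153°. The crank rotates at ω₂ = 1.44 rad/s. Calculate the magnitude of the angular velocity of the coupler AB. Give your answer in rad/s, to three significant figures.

0.714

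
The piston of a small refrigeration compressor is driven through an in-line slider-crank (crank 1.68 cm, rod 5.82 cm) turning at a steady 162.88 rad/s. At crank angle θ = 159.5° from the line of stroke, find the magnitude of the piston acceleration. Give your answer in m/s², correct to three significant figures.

319

ω = 162.9 rad/s
x(θ) = r cosθ + √(L² − r² sin²θ); with ω constant, a = ω²·d²x/dθ².
d²x/dθ² = −r cosθ − r²(cos2θ)/√u − r⁴ sin²2θ/(4u^{3/2}),  u = L² − r² sin²θ = 0.00335262 m².
Substituting r = 0.0168 m, L = 0.0582 m, θ = 159.5°: d²x/dθ² = +0.012013 m.
a = ω²·d²x/dθ² = (162.9)²·(+0.012013) = +318.71 m/s²;  |a| = 318.71 m/s².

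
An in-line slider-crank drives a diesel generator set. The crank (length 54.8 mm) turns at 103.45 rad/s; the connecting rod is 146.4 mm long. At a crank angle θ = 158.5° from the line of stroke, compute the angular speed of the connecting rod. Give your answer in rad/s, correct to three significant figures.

ω = 103.5 rad/s
The rod makes angle φ with the slider axis where L sinφ = r sinθ; differentiating, L cosφ·φ̇ = r ω cosθ.
L cosφ = √(L² − r² sin²θ) = 0.14502 m.
|ω_rod| = r ω |cosθ| / √(L² − r² sin²θ) = 0.0548·103.5·0.93042/0.14502 = 36.373 rad/s.

36.4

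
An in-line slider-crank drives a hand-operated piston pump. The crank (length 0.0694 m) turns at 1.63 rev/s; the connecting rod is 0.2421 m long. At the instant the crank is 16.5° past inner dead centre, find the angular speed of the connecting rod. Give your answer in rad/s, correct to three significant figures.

2.82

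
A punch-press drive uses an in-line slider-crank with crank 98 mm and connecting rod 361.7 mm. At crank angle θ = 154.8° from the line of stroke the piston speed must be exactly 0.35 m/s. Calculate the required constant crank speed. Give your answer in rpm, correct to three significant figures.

106

For an in-line slider-crank, |v_piston| = rω|sinθ|·[1 + r cosθ/√(L² − r² sin²θ)].
With r = 0.098 m, L = 0.3617 m, θ = 154.8°: the bracketed kinematic factor |dx/dθ| = 0.031428 m.
ω = v/|dx/dθ| = 0.35/0.031428 = 11.137 rad/s.
N = 60ω/(2π) = 106.35 rpm.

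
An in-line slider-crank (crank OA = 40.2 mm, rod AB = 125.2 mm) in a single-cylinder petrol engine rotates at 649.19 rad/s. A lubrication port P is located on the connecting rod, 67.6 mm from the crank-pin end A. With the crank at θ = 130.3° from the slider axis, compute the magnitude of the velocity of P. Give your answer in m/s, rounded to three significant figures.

ω = 649.2 rad/s.  Crank-pin speed |V_A| = rω = 26.097 m/s, perpendicular to OA.
Rod angle: sinφ = −(r/L) sinθ ⇒ φ = -14.175°; ω_rod = −rω cosθ/√(L²−r²sin²θ) = +139.05 rad/s.
V_P = V_A + ω_rod × AP, with AP = 0.0676 m along the rod.
Components: V_Px = −rω sinθ − a·ω_rod·sinφ = -17.602 m/s;  V_Py = rω cosθ + a·ω_rod·cosφ = -7.7657 m/s.
|V_P| = √(V_Px² + V_Py²) = 19.239 m/s.

19.2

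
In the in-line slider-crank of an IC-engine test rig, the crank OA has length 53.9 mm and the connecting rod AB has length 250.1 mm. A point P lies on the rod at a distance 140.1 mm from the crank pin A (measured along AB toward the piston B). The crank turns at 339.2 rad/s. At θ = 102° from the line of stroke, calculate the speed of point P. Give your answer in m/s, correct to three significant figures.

17.5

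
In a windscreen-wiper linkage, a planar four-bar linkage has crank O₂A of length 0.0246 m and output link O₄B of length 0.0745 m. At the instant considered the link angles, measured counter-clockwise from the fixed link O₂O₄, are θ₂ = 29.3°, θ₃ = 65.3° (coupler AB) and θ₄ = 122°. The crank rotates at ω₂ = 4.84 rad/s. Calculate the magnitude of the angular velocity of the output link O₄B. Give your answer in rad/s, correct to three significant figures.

ω₂ = 4.84 rad/s
Differentiating the loop-closure r₂e^{iθ₂}+r₃e^{iθ₃}=r₁+r₄e^{iθ₄} gives r₂ω₂e^{iθ₂}+r₃ω₃e^{iθ₃}=r₄ω₄e^{iθ₄}.
Eliminating the other unknown: ω₄ = r₂ω₂ sin(θ₂−θ₃) / [r₄ sin(θ₄−θ₃)].
Numerator sine = -0.58779; denominator sine = +0.83581.
Result = 0.0246·4.84·(-0.58779) / (0.0745·(+0.83581)) = -1.1239 rad/s; magnitude 1.1239 rad/s.

1.12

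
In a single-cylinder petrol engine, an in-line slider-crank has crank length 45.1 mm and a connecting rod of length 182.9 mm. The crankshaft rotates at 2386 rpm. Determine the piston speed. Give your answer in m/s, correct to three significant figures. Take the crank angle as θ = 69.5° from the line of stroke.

11.5

ω = 2π·2386/60 = 249.9 rad/s
For an in-line slider-crank, x = r cosθ + √(L² − r² sin²θ), so v = −rω sinθ·[1 + r cosθ/√(L² − r² sin²θ)].
With r = 0.0451 m, L = 0.1829 m, θ = 69.5°: √(L² − r² sin²θ) = 0.17795 m.
v = −0.0451·249.9·0.93667·[1 + 0.0451·0.35021/0.17795] = -11.492 m/s.
|v| = 11.492 m/s.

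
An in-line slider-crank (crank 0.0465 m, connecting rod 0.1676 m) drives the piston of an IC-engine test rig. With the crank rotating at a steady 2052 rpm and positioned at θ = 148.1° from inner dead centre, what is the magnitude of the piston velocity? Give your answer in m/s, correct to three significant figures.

ω = 2π·2052/60 = 214.9 rad/s
For an in-line slider-crank, x = r cosθ + √(L² − r² sin²θ), so v = −rω sinθ·[1 + r cosθ/√(L² − r² sin²θ)].
With r = 0.0465 m, L = 0.1676 m, θ = 148.1°: √(L² − r² sin²θ) = 0.16579 m.
v = −0.0465·214.9·0.52844·[1 + 0.0465·-0.84897/0.16579] = -4.0229 m/s.
|v| = 4.0229 m/s.

4.02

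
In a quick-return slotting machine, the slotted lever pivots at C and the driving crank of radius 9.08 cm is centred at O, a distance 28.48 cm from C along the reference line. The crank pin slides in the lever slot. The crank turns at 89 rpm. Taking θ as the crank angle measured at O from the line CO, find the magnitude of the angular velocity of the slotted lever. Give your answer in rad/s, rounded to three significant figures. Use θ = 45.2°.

ω = 9.32 rad/s (from 89 rpm).
Crank pin A relative to C: A = (d + r cosθ, r sinθ); lever angle φ = atan2(r sinθ, d + r cosθ).
Differentiating tanφ: φ̇ = rω(d cosθ + r)/(d² + r² + 2dr cosθ).
d² + r² + 2dr cosθ = |CA|² = 0.125799 m²;  d cosθ + r = +0.29148 m.
|ω_lever| = |0.0908·9.32·+0.29148| / 0.125799 = 1.9608 rad/s.

1.96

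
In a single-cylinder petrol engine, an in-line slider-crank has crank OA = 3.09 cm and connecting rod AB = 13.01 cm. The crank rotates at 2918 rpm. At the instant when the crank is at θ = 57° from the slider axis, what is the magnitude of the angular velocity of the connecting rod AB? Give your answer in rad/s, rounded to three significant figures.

ω = 305.6 rad/s (converted from 2918 rpm).
The rod makes angle φ with the slider axis where L sinφ = r sinθ; differentiating, L cosφ·φ̇ = r ω cosθ.
L cosφ = √(L² − r² sin²θ) = 0.12749 m.
|ω_rod| = r ω |cosθ| / √(L² − r² sin²θ) = 0.0309·305.6·0.54464/0.12749 = 40.336 rad/s.

40.3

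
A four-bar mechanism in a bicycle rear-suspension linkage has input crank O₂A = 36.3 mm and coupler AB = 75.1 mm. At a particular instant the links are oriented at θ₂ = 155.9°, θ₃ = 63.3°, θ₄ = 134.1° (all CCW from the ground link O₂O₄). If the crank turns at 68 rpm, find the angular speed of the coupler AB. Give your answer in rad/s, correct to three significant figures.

ω₂ = 7.121 rad/s (from 68 rpm).
Differentiating the loop-closure r₂e^{iθ₂}+r₃e^{iθ₃}=r₁+r₄e^{iθ₄} gives r₂ω₂e^{iθ₂}+r₃ω₃e^{iθ₃}=r₄ω₄e^{iθ₄}.
Eliminating the other unknown: ω₃ = r₂ω₂ sin(θ₄−θ₂) / [r₃ sin(θ₃−θ₄)].
Numerator sine = -0.37137; denominator sine = -0.94438.
Result = 0.0363·7.121·(-0.37137) / (0.0751·(-0.94438)) = +1.3535 rad/s; magnitude 1.3535 rad/s.

1.35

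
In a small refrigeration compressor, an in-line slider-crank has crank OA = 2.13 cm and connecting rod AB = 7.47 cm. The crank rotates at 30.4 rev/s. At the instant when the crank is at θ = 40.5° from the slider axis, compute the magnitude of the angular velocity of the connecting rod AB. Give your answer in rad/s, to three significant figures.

42.1

ω = 191 rad/s (converted from 30.4 rev/s).
The rod makes angle φ with the slider axis where L sinφ = r sinθ; differentiating, L cosφ·φ̇ = r ω cosθ.
L cosφ = √(L² − r² sin²θ) = 0.073408 m.
|ω_rod| = r ω |cosθ| / √(L² − r² sin²θ) = 0.0213·191·0.76041/0.073408 = 42.144 rad/s.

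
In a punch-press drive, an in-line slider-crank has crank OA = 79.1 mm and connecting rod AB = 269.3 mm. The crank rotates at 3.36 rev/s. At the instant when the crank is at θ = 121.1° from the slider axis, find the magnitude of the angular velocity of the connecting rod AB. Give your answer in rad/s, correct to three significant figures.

3.31

ω = 21.11 rad/s (converted from 3.36 rev/s).
The rod makes angle φ with the slider axis where L sinφ = r sinθ; differentiating, L cosφ·φ̇ = r ω cosθ.
L cosφ = √(L² − r² sin²θ) = 0.26064 m.
|ω_rod| = r ω |cosθ| / √(L² − r² sin²θ) = 0.0791·21.11·0.51653/0.26064 = 3.3094 rad/s.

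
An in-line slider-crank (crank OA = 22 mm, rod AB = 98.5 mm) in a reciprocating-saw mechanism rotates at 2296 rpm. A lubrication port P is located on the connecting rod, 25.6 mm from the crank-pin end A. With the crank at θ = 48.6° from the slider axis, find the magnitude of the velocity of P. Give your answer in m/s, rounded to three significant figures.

4.87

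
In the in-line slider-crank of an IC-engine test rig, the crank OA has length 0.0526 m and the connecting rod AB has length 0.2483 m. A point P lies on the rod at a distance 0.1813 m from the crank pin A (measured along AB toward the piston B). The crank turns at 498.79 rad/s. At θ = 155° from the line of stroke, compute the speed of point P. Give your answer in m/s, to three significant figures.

11.5

ω = 498.8 rad/s.  Crank-pin speed |V_A| = rω = 26.236 m/s, perpendicular to OA.
Rod angle: sinφ = −(r/L) sinθ ⇒ φ = -5.136°; ω_rod = −rω cosθ/√(L²−r²sin²θ) = +96.15 rad/s.
V_P = V_A + ω_rod × AP, with AP = 0.1813 m along the rod.
Components: V_Px = −rω sinθ − a·ω_rod·sinφ = -9.5273 m/s;  V_Py = rω cosθ + a·ω_rod·cosφ = -6.4162 m/s.
|V_P| = √(V_Px² + V_Py²) = 11.486 m/s.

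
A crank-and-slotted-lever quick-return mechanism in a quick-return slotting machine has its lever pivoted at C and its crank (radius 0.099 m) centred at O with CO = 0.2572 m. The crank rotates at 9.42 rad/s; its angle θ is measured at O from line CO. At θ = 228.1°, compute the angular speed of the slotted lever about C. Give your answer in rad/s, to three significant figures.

1.62

ω = 9.42 rad/s
Crank pin A relative to C: A = (d + r cosθ, r sinθ); lever angle φ = atan2(r sinθ, d + r cosθ).
Differentiating tanφ: φ̇ = rω(d cosθ + r)/(d² + r² + 2dr cosθ).
d² + r² + 2dr cosθ = |CA|² = 0.0419431 m²;  d cosθ + r = -0.072767 m.
|ω_lever| = |0.099·9.42·-0.072767| / 0.0419431 = 1.6179 rad/s.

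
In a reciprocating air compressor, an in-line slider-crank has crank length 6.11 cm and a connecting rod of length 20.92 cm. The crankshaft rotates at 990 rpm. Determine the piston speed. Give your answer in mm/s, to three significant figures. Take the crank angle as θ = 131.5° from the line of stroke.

3800

ω = 2π·990/60 = 103.7 rad/s
For an in-line slider-crank, x = r cosθ + √(L² − r² sin²θ), so v = −rω sinθ·[1 + r cosθ/√(L² − r² sin²θ)].
With r = 0.0611 m, L = 0.2092 m, θ = 131.5°: √(L² − r² sin²θ) = 0.20413 m.
v = −0.0611·103.7·0.74896·[1 + 0.0611·-0.66262/0.20413] = -3.8033 m/s.
|v| = 3.8033 m/s = 3803.3 mm/s.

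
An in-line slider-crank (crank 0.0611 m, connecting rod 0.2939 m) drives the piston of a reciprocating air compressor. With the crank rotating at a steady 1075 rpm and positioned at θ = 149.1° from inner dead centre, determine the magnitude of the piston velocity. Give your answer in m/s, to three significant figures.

ω = 2π·1075/60 = 112.6 rad/s
For an in-line slider-crank, x = r cosθ + √(L² − r² sin²θ), so v = −rω sinθ·[1 + r cosθ/√(L² − r² sin²θ)].
With r = 0.0611 m, L = 0.2939 m, θ = 149.1°: √(L² − r² sin²θ) = 0.29222 m.
v = −0.0611·112.6·0.51354·[1 + 0.0611·-0.85806/0.29222] = -2.8985 m/s.
|v| = 2.8985 m/s.

2.90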